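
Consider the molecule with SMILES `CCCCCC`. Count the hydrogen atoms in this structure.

Atom tally by fragment:
  CH3 → C:1 H:3
  CH2 → C:1 H:2
  CH2 → C:1 H:2
  CH2 → C:1 H:2
  CH2 → C:1 H:2
  CH3 → C:1 H:3
Element totals:
  C: 6
  H: 14

14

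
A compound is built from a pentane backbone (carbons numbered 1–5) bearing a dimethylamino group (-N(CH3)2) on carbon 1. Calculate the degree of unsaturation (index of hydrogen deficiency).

Atom tally by fragment:
  (CH3)2NCH2 → C:3 H:8 N:1
  CH2 → C:1 H:2
  CH2 → C:1 H:2
  CH2 → C:1 H:2
  CH3 → C:1 H:3
Element totals:
  C: 7
  H: 17
  N: 1
Molecular formula: C7H17N.
DoU = (2C + 2 + N − H − X) / 2 = (2·7 + 2 + 1 − 17 − 0) / 2 = 0.

0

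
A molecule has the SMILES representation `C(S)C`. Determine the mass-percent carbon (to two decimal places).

Atom tally by fragment:
  HSCH2 → C:1 H:3 S:1
  CH3 → C:1 H:3
Element totals:
  C: 2
  H: 6
  S: 1
Molecular formula: C2H6S.
Molar mass = 62.130 g/mol.
Mass from C: 2 × 12.011 = 24.022 g/mol.
%C = 24.022 / 62.130 × 100 = 38.66%.

38.66%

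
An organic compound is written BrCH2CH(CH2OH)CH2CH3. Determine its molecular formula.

C5H11BrO

Atom tally by fragment:
  BrCH2 → C:1 H:2 Br:1
  CH(CH2OH) → C:2 H:4 O:1
  CH2 → C:1 H:2
  CH3 → C:1 H:3
Element totals:
  C: 5
  H: 11
  Br: 1
  O: 1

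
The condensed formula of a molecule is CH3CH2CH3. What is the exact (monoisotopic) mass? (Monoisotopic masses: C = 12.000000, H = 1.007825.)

44.0626

Element totals:
  C: 3
  H: 8
Molecular formula: C3H8.
  M = 3(12.0) + 8(1.007825)
    = 36.000000 + 8.062600 = 44.062600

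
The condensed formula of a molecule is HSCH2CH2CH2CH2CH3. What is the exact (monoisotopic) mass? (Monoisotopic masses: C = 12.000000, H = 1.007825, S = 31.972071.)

104.0660

Atom tally by fragment:
  HSCH2 → C:1 H:3 S:1
  CH2 → C:1 H:2
  CH2 → C:1 H:2
  CH2 → C:1 H:2
  CH3 → C:1 H:3
Element totals:
  C: 5
  H: 12
  S: 1
Molecular formula: C5H12S.
  M = 5(12.0) + 12(1.007825) + 31.972071
    = 60.000000 + 12.093900 + 31.972071 = 104.065971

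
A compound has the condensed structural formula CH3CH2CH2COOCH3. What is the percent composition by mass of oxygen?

Atom tally by fragment:
  CH3 → C:1 H:3
  CH2 → C:1 H:2
  CH2COOCH3 → C:3 H:5 O:2
Element totals:
  C: 5
  H: 10
  O: 2
Molecular formula: C5H10O2.
Molar mass = 102.133 g/mol.
Mass from O: 2 × 15.999 = 31.998 g/mol.
%O = 31.998 / 102.133 × 100 = 31.33%.

31.33%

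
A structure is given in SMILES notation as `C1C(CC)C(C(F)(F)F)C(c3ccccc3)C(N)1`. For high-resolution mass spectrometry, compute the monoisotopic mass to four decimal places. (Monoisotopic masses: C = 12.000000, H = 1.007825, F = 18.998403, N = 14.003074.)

257.1391

Atom tally by fragment:
  cyclopentane ring core → C:5 H:10
  (− 4 ring H displaced by substituents)
  + C2H5 → C:2 H:5
  + CF3 → C:1 F:3
  + C6H5 → C:6 H:5
  + NH2 → N:1 H:2
Element totals:
  C: 14
  H: 18
  F: 3
  N: 1
Molecular formula: C14H18F3N.
  M = 14(12.0) + 18(1.007825) + 3(18.998403) + 14.003074
    = 168.000000 + 18.140850 + 56.995209 + 14.003074 = 257.139133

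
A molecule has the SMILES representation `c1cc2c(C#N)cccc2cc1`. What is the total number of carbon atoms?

11

Atom tally by fragment:
  naphthalene ring system core → C:10 H:8
  (− 1 ring H displaced by substituents)
  + CN → C:1 N:1
Element totals:
  C: 11
  H: 7
  N: 1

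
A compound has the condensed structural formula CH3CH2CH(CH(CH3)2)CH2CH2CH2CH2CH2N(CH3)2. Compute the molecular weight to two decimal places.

199.38 g/mol

Atom tally by fragment:
  CH3 → C:1 H:3
  CH2 → C:1 H:2
  CH(CH(CH3)2) → C:4 H:8
  CH2 → C:1 H:2
  CH2 → C:1 H:2
  CH2 → C:1 H:2
  CH2 → C:1 H:2
  CH2N(CH3)2 → C:3 H:8 N:1
Element totals:
  C: 13
  H: 29
  N: 1
Molecular formula: C13H29N.
  M = 13(12.011) + 29(1.008) + 14.007
    = 156.143 + 29.232 + 14.007 = 199.382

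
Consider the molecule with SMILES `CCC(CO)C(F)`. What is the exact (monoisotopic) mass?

106.0794

Atom tally by fragment:
  CH3 → C:1 H:3
  CH2 → C:1 H:2
  CH(CH2OH) → C:2 H:4 O:1
  CH2F → C:1 H:2 F:1
Element totals:
  C: 5
  H: 11
  F: 1
  O: 1
Molecular formula: C5H11FO.
  M = 5(12.0) + 11(1.007825) + 18.998403 + 15.994915
    = 60.000000 + 11.086075 + 18.998403 + 15.994915 = 106.079393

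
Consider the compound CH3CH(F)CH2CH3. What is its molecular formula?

Element totals:
  C: 4
  H: 9
  F: 1

C4H9F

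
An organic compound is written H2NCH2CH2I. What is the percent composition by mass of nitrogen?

Atom tally by fragment:
  H2NCH2 → C:1 H:4 N:1
  CH2I → C:1 H:2 I:1
Element totals:
  C: 2
  H: 6
  I: 1
  N: 1
Molecular formula: C2H6IN.
Molar mass = 170.981 g/mol.
Mass from N: 1 × 14.007 = 14.007 g/mol.
%N = 14.007 / 170.981 × 100 = 8.19%.

8.19%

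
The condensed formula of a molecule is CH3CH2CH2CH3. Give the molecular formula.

Atom tally by fragment:
  CH3 → C:1 H:3
  CH2 → C:1 H:2
  CH2 → C:1 H:2
  CH3 → C:1 H:3
Element totals:
  C: 4
  H: 10

C4H10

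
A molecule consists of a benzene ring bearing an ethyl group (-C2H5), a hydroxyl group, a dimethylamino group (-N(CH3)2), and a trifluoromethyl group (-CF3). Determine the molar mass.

233.23 g/mol

Atom tally by fragment:
  benzene ring core → C:6 H:6
  (− 4 ring H displaced by substituents)
  + C2H5 → C:2 H:5
  + OH → O:1 H:1
  + N(CH3)2 → N:1 C:2 H:6
  + CF3 → C:1 F:3
Element totals:
  C: 11
  H: 14
  F: 3
  N: 1
  O: 1
Molecular formula: C11H14F3NO.
  M = 11(12.011) + 14(1.008) + 3(18.998) + 14.007 + 15.999
    = 132.121 + 14.112 + 56.994 + 14.007 + 15.999 = 233.233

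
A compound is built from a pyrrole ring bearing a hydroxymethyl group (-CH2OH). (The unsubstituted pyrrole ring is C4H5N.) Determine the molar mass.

97.12 g/mol

Atom tally by fragment:
  pyrrole ring core → C:4 H:5 N:1
  (− 1 ring H displaced by substituents)
  + CH2OH → C:1 H:3 O:1
Element totals:
  C: 5
  H: 7
  N: 1
  O: 1
Molecular formula: C5H7NO.
  M = 5(12.011) + 7(1.008) + 14.007 + 15.999
    = 60.055 + 7.056 + 14.007 + 15.999 = 97.117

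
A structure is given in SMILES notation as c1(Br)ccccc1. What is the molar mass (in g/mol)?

157.01 g/mol

Atom tally by fragment:
  benzene ring core → C:6 H:6
  (− 1 ring H displaced by substituents)
  + Br → Br:1
Element totals:
  C: 6
  H: 5
  Br: 1
Molecular formula: C6H5Br.
  M = 6(12.011) + 5(1.008) + 79.904
    = 72.066 + 5.040 + 79.904 = 157.010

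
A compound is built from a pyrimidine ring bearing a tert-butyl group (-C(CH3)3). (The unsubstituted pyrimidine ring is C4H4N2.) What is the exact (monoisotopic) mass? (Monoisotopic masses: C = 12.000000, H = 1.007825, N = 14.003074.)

136.1000

Atom tally by fragment:
  pyrimidine ring core → C:4 H:4 N:2
  (− 1 ring H displaced by substituents)
  + C(CH3)3 → C:4 H:9
Element totals:
  C: 8
  H: 12
  N: 2
Molecular formula: C8H12N2.
  M = 8(12.0) + 12(1.007825) + 2(14.003074)
    = 96.000000 + 12.093900 + 28.006148 = 136.100048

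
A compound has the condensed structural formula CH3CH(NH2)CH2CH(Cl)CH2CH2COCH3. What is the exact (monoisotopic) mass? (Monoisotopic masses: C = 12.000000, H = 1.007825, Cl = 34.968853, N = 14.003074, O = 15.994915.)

Atom tally by fragment:
  CH3 → C:1 H:3
  CH(NH2) → C:1 H:3 N:1
  CH2 → C:1 H:2
  CH(Cl) → C:1 H:1 Cl:1
  CH2 → C:1 H:2
  CH2COCH3 → C:3 H:5 O:1
Element totals:
  C: 8
  H: 16
  Cl: 1
  N: 1
  O: 1
Molecular formula: C8H16ClNO.
  M = 8(12.0) + 16(1.007825) + 34.968853 + 14.003074 + 15.994915
    = 96.000000 + 16.125200 + 34.968853 + 14.003074 + 15.994915 = 177.092042

177.0920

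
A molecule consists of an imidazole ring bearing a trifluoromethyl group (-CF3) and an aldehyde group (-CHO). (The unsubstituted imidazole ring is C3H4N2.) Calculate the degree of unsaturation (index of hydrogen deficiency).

Atom tally by fragment:
  imidazole ring core → C:3 H:4 N:2
  (− 2 ring H displaced by substituents)
  + CF3 → C:1 F:3
  + CHO → C:1 H:1 O:1
Element totals:
  C: 5
  H: 3
  F: 3
  N: 2
  O: 1
Molecular formula: C5H3F3N2O.
DoU = (2C + 2 + N − H − X) / 2 = (2·5 + 2 + 2 − 3 − 3) / 2 = 4.

4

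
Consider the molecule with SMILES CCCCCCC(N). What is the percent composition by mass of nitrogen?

Atom tally by fragment:
  CH3 → C:1 H:3
  CH2 → C:1 H:2
  CH2 → C:1 H:2
  CH2 → C:1 H:2
  CH2 → C:1 H:2
  CH2 → C:1 H:2
  CH2NH2 → C:1 H:4 N:1
Element totals:
  C: 7
  H: 17
  N: 1
Molecular formula: C7H17N.
Molar mass = 115.220 g/mol.
Mass from N: 1 × 14.007 = 14.007 g/mol.
%N = 14.007 / 115.220 × 100 = 12.16%.

12.16%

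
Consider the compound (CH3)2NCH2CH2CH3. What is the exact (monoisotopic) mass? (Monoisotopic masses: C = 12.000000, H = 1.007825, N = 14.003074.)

Element totals:
  C: 5
  H: 13
  N: 1
Molecular formula: C5H13N.
  M = 5(12.0) + 13(1.007825) + 14.003074
    = 60.000000 + 13.101725 + 14.003074 = 87.104799

87.1048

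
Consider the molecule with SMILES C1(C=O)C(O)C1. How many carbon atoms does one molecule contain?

4

Atom tally by fragment:
  cyclopropane ring core → C:3 H:6
  (− 2 ring H displaced by substituents)
  + CHO → C:1 H:1 O:1
  + OH → O:1 H:1
Element totals:
  C: 4
  H: 6
  O: 2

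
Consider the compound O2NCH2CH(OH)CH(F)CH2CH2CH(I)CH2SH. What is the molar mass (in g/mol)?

337.15 g/mol

Atom tally by fragment:
  O2NCH2 → C:1 H:2 N:1 O:2
  CH(OH) → C:1 H:2 O:1
  CH(F) → C:1 H:1 F:1
  CH2 → C:1 H:2
  CH2 → C:1 H:2
  CH(I) → C:1 H:1 I:1
  CH2SH → C:1 H:3 S:1
Element totals:
  C: 7
  H: 13
  F: 1
  I: 1
  N: 1
  O: 3
  S: 1
Molecular formula: C7H13FINO3S.
  M = 7(12.011) + 13(1.008) + 18.998 + 126.904 + 14.007 + 3(15.999) + 32.06
    = 84.077 + 13.104 + 18.998 + 126.904 + 14.007 + 47.997 + 32.060 = 337.147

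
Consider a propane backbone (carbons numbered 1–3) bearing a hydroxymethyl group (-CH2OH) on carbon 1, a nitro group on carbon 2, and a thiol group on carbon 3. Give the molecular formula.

C4H9NO3S

Atom tally by fragment:
  HOCH2CH2 → C:2 H:5 O:1
  CH(NO2) → C:1 H:1 N:1 O:2
  CH2SH → C:1 H:3 S:1
Element totals:
  C: 4
  H: 9
  N: 1
  O: 3
  S: 1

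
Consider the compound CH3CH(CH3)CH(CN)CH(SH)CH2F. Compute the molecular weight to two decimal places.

Element totals:
  C: 7
  H: 12
  F: 1
  N: 1
  S: 1
Molecular formula: C7H12FNS.
  M = 7(12.011) + 12(1.008) + 18.998 + 14.007 + 32.06
    = 84.077 + 12.096 + 18.998 + 14.007 + 32.060 = 161.238

161.24 g/mol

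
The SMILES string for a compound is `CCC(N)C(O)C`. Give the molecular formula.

C5H13NO

Atom tally by fragment:
  CH3 → C:1 H:3
  CH2 → C:1 H:2
  CH(NH2) → C:1 H:3 N:1
  CH(OH) → C:1 H:2 O:1
  CH3 → C:1 H:3
Element totals:
  C: 5
  H: 13
  N: 1
  O: 1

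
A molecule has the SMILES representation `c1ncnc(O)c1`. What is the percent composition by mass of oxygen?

16.65%

Atom tally by fragment:
  pyrimidine ring core → C:4 H:4 N:2
  (− 1 ring H displaced by substituents)
  + OH → O:1 H:1
Element totals:
  C: 4
  H: 4
  N: 2
  O: 1
Molecular formula: C4H4N2O.
Molar mass = 96.089 g/mol.
Mass from O: 1 × 15.999 = 15.999 g/mol.
%O = 15.999 / 96.089 × 100 = 16.65%.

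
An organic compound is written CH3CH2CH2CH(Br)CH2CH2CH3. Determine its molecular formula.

Atom tally by fragment:
  CH3 → C:1 H:3
  CH2 → C:1 H:2
  CH2 → C:1 H:2
  CH(Br) → C:1 H:1 Br:1
  CH2 → C:1 H:2
  CH2 → C:1 H:2
  CH3 → C:1 H:3
Element totals:
  C: 7
  H: 15
  Br: 1

C7H15Br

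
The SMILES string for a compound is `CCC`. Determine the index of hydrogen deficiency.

Atom tally by fragment:
  CH3 → C:1 H:3
  CH2 → C:1 H:2
  CH3 → C:1 H:3
Element totals:
  C: 3
  H: 8
Molecular formula: C3H8.
DoU = (2C + 2 + N − H − X) / 2 = (2·3 + 2 + 0 − 8 − 0) / 2 = 0.

0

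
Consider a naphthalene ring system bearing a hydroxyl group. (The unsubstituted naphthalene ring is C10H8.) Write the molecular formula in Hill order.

C10H8O

Atom tally by fragment:
  naphthalene ring system core → C:10 H:8
  (− 1 ring H displaced by substituents)
  + OH → O:1 H:1
Element totals:
  C: 10
  H: 8
  O: 1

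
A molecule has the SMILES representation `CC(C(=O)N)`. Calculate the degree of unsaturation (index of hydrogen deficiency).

Atom tally by fragment:
  CH3 → C:1 H:3
  CH2CONH2 → C:2 H:4 O:1 N:1
Element totals:
  C: 3
  H: 7
  N: 1
  O: 1
Molecular formula: C3H7NO.
DoU = (2C + 2 + N − H − X) / 2 = (2·3 + 2 + 1 − 7 − 0) / 2 = 1.

1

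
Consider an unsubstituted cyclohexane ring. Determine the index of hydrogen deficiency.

Atom tally by fragment:
  cyclohexane ring core → C:6 H:12
Element totals:
  C: 6
  H: 12
Molecular formula: C6H12.
DoU = (2C + 2 + N − H − X) / 2 = (2·6 + 2 + 0 − 12 − 0) / 2 = 1.

1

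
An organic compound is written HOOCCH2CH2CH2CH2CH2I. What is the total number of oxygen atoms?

Atom tally by fragment:
  HOOCCH2 → C:2 H:3 O:2
  CH2 → C:1 H:2
  CH2 → C:1 H:2
  CH2 → C:1 H:2
  CH2I → C:1 H:2 I:1
Element totals:
  C: 6
  H: 11
  I: 1
  O: 2

2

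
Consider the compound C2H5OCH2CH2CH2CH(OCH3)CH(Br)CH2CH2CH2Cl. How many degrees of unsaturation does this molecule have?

Atom tally by fragment:
  C2H5OCH2 → C:3 H:7 O:1
  CH2 → C:1 H:2
  CH2 → C:1 H:2
  CH(OCH3) → C:2 H:4 O:1
  CH(Br) → C:1 H:1 Br:1
  CH2 → C:1 H:2
  CH2 → C:1 H:2
  CH2Cl → C:1 H:2 Cl:1
Element totals:
  C: 11
  H: 22
  Br: 1
  Cl: 1
  O: 2
Molecular formula: C11H22BrClO2.
DoU = (2C + 2 + N − H − X) / 2 = (2·11 + 2 + 0 − 22 − 2) / 2 = 0.

0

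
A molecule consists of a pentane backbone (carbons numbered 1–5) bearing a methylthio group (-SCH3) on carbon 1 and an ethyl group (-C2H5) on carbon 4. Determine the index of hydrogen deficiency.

0

Atom tally by fragment:
  CH3SCH2 → C:2 H:5 S:1
  CH2 → C:1 H:2
  CH2 → C:1 H:2
  CH(C2H5) → C:3 H:6
  CH3 → C:1 H:3
Element totals:
  C: 8
  H: 18
  S: 1
Molecular formula: C8H18S.
DoU = (2C + 2 + N − H − X) / 2 = (2·8 + 2 + 0 − 18 − 0) / 2 = 0.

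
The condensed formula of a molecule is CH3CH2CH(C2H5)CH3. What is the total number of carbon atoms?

6

Element totals:
  C: 6
  H: 14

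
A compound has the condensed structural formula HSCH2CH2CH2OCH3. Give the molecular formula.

C4H10OS

Element totals:
  C: 4
  H: 10
  O: 1
  S: 1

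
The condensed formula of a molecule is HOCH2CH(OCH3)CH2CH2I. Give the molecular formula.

C5H11IO2

Atom tally by fragment:
  HOCH2 → C:1 H:3 O:1
  CH(OCH3) → C:2 H:4 O:1
  CH2 → C:1 H:2
  CH2I → C:1 H:2 I:1
Element totals:
  C: 5
  H: 11
  I: 1
  O: 2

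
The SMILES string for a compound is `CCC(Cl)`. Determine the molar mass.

78.54 g/mol

Atom tally by fragment:
  CH3 → C:1 H:3
  CH2 → C:1 H:2
  CH2Cl → C:1 H:2 Cl:1
Element totals:
  C: 3
  H: 7
  Cl: 1
Molecular formula: C3H7Cl.
  M = 3(12.011) + 7(1.008) + 35.45
    = 36.033 + 7.056 + 35.450 = 78.539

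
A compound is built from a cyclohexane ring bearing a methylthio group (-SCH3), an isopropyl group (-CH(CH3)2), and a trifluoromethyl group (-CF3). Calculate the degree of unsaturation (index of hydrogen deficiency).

1

Atom tally by fragment:
  cyclohexane ring core → C:6 H:12
  (− 3 ring H displaced by substituents)
  + SCH3 → C:1 H:3 S:1
  + CH(CH3)2 → C:3 H:7
  + CF3 → C:1 F:3
Element totals:
  C: 11
  H: 19
  F: 3
  S: 1
Molecular formula: C11H19F3S.
DoU = (2C + 2 + N − H − X) / 2 = (2·11 + 2 + 0 − 19 − 3) / 2 = 1.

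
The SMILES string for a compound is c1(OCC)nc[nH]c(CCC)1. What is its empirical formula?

C8H14N2O

Atom tally by fragment:
  imidazole ring core → C:3 H:4 N:2
  (− 2 ring H displaced by substituents)
  + OC2H5 → C:2 H:5 O:1
  + CH2CH2CH3 → C:3 H:7
Element totals:
  C: 8
  H: 14
  N: 2
  O: 1
Molecular formula: C8H14N2O.
gcd of subscripts (8, 14, 2, 1) = 1, so the empirical formula equals the molecular formula.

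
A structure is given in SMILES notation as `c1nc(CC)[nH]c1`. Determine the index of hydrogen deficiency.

Atom tally by fragment:
  imidazole ring core → C:3 H:4 N:2
  (− 1 ring H displaced by substituents)
  + C2H5 → C:2 H:5
Element totals:
  C: 5
  H: 8
  N: 2
Molecular formula: C5H8N2.
DoU = (2C + 2 + N − H − X) / 2 = (2·5 + 2 + 2 − 8 − 0) / 2 = 3.

3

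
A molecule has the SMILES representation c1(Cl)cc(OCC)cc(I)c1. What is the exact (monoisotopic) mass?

Atom tally by fragment:
  benzene ring core → C:6 H:6
  (− 3 ring H displaced by substituents)
  + Cl → Cl:1
  + OC2H5 → C:2 H:5 O:1
  + I → I:1
Element totals:
  C: 8
  H: 8
  Cl: 1
  I: 1
  O: 1
Molecular formula: C8H8ClIO.
  M = 8(12.0) + 8(1.007825) + 34.968853 + 126.904472 + 15.994915
    = 96.000000 + 8.062600 + 34.968853 + 126.904472 + 15.994915 = 281.930840

281.9308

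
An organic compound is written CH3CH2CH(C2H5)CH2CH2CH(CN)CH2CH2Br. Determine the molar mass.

246.19 g/mol

Atom tally by fragment:
  CH3 → C:1 H:3
  CH2 → C:1 H:2
  CH(C2H5) → C:3 H:6
  CH2 → C:1 H:2
  CH2 → C:1 H:2
  CH(CN) → C:2 H:1 N:1
  CH2 → C:1 H:2
  CH2Br → C:1 H:2 Br:1
Element totals:
  C: 11
  H: 20
  Br: 1
  N: 1
Molecular formula: C11H20BrN.
  M = 11(12.011) + 20(1.008) + 79.904 + 14.007
    = 132.121 + 20.160 + 79.904 + 14.007 = 246.192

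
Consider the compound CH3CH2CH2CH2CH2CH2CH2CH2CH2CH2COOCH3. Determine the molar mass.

200.32 g/mol

Element totals:
  C: 12
  H: 24
  O: 2
Molecular formula: C12H24O2.
  M = 12(12.011) + 24(1.008) + 2(15.999)
    = 144.132 + 24.192 + 31.998 = 200.322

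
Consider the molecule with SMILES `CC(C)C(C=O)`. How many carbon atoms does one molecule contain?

5

Atom tally by fragment:
  CH3 → C:1 H:3
  CH(CH3) → C:2 H:4
  CH2CHO → C:2 H:3 O:1
Element totals:
  C: 5
  H: 10
  O: 1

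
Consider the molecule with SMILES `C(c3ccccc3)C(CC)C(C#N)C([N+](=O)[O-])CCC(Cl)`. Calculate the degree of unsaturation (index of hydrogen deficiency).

7

Atom tally by fragment:
  C6H5CH2 → C:7 H:7
  CH(C2H5) → C:3 H:6
  CH(CN) → C:2 H:1 N:1
  CH(NO2) → C:1 H:1 N:1 O:2
  CH2 → C:1 H:2
  CH2 → C:1 H:2
  CH2Cl → C:1 H:2 Cl:1
Element totals:
  C: 16
  H: 21
  Cl: 1
  N: 2
  O: 2
Molecular formula: C16H21ClN2O2.
DoU = (2C + 2 + N − H − X) / 2 = (2·16 + 2 + 2 − 21 − 1) / 2 = 7.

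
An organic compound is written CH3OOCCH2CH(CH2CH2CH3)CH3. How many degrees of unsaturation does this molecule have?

1

Element totals:
  C: 8
  H: 16
  O: 2
Molecular formula: C8H16O2.
DoU = (2C + 2 + N − H − X) / 2 = (2·8 + 2 + 0 − 16 − 0) / 2 = 1.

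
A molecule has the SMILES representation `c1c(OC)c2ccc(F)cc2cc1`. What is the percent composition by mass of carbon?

Atom tally by fragment:
  naphthalene ring system core → C:10 H:8
  (− 2 ring H displaced by substituents)
  + OCH3 → C:1 H:3 O:1
  + F → F:1
Element totals:
  C: 11
  H: 9
  F: 1
  O: 1
Molecular formula: C11H9FO.
Molar mass = 176.190 g/mol.
Mass from C: 11 × 12.011 = 132.121 g/mol.
%C = 132.121 / 176.190 × 100 = 74.99%.

74.99%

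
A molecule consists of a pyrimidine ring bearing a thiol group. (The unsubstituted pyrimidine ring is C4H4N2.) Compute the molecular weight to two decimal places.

112.15 g/mol

Atom tally by fragment:
  pyrimidine ring core → C:4 H:4 N:2
  (− 1 ring H displaced by substituents)
  + SH → S:1 H:1
Element totals:
  C: 4
  H: 4
  N: 2
  S: 1
Molecular formula: C4H4N2S.
  M = 4(12.011) + 4(1.008) + 2(14.007) + 32.06
    = 48.044 + 4.032 + 28.014 + 32.060 = 112.150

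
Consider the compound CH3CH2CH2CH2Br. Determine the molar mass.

137.02 g/mol

Atom tally by fragment:
  CH3 → C:1 H:3
  CH2 → C:1 H:2
  CH2 → C:1 H:2
  CH2Br → C:1 H:2 Br:1
Element totals:
  C: 4
  H: 9
  Br: 1
Molecular formula: C4H9Br.
  M = 4(12.011) + 9(1.008) + 79.904
    = 48.044 + 9.072 + 79.904 = 137.020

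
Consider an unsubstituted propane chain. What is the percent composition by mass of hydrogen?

18.29%

Atom tally by fragment:
  CH3 → C:1 H:3
  CH2 → C:1 H:2
  CH3 → C:1 H:3
Element totals:
  C: 3
  H: 8
Molecular formula: C3H8.
Molar mass = 44.097 g/mol.
Mass from H: 8 × 1.008 = 8.064 g/mol.
%H = 8.064 / 44.097 × 100 = 18.29%.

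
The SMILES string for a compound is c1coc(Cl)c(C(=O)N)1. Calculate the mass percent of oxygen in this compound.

21.99%

Atom tally by fragment:
  furan ring core → C:4 H:4 O:1
  (− 2 ring H displaced by substituents)
  + Cl → Cl:1
  + CONH2 → C:1 H:2 O:1 N:1
Element totals:
  C: 5
  H: 4
  Cl: 1
  N: 1
  O: 2
Molecular formula: C5H4ClNO2.
Molar mass = 145.542 g/mol.
Mass from O: 2 × 15.999 = 31.998 g/mol.
%O = 31.998 / 145.542 × 100 = 21.99%.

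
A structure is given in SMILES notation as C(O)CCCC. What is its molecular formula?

Atom tally by fragment:
  HOCH2 → C:1 H:3 O:1
  CH2 → C:1 H:2
  CH2 → C:1 H:2
  CH2 → C:1 H:2
  CH3 → C:1 H:3
Element totals:
  C: 5
  H: 12
  O: 1

C5H12O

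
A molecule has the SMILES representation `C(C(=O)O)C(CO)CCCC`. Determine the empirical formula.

Atom tally by fragment:
  HOOCCH2 → C:2 H:3 O:2
  CH(CH2OH) → C:2 H:4 O:1
  CH2 → C:1 H:2
  CH2 → C:1 H:2
  CH2 → C:1 H:2
  CH3 → C:1 H:3
Element totals:
  C: 8
  H: 16
  O: 3
Molecular formula: C8H16O3.
gcd of subscripts (8, 16, 3) = 1, so the empirical formula equals the molecular formula.

C8H16O3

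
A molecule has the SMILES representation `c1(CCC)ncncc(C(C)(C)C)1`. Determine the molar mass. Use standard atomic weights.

178.28 g/mol

Atom tally by fragment:
  pyrimidine ring core → C:4 H:4 N:2
  (− 2 ring H displaced by substituents)
  + CH2CH2CH3 → C:3 H:7
  + C(CH3)3 → C:4 H:9
Element totals:
  C: 11
  H: 18
  N: 2
Molecular formula: C11H18N2.
  M = 11(12.011) + 18(1.008) + 2(14.007)
    = 132.121 + 18.144 + 28.014 = 178.279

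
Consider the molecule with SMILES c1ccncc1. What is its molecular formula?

Atom tally by fragment:
  pyridine ring core → C:5 H:5 N:1
Element totals:
  C: 5
  H: 5
  N: 1

C5H5N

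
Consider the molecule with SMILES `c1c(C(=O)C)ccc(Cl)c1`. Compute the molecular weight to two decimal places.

Atom tally by fragment:
  benzene ring core → C:6 H:6
  (− 2 ring H displaced by substituents)
  + COCH3 → C:2 H:3 O:1
  + Cl → Cl:1
Element totals:
  C: 8
  H: 7
  Cl: 1
  O: 1
Molecular formula: C8H7ClO.
  M = 8(12.011) + 7(1.008) + 35.45 + 15.999
    = 96.088 + 7.056 + 35.450 + 15.999 = 154.593

154.59 g/mol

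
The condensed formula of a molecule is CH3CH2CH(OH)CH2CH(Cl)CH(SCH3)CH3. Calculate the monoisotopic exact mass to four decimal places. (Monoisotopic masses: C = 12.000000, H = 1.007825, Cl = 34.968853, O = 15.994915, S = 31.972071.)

196.0689

Element totals:
  C: 8
  H: 17
  Cl: 1
  O: 1
  S: 1
Molecular formula: C8H17ClOS.
  M = 8(12.0) + 17(1.007825) + 34.968853 + 15.994915 + 31.972071
    = 96.000000 + 17.133025 + 34.968853 + 15.994915 + 31.972071 = 196.068864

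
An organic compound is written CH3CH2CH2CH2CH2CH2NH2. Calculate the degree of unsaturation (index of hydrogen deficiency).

Element totals:
  C: 6
  H: 15
  N: 1
Molecular formula: C6H15N.
DoU = (2C + 2 + N − H − X) / 2 = (2·6 + 2 + 1 − 15 − 0) / 2 = 0.

0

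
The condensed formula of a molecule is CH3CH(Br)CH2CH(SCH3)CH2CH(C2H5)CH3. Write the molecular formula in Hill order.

Element totals:
  C: 10
  H: 21
  Br: 1
  S: 1

C10H21BrS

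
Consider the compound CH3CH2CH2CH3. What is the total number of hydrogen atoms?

10

Element totals:
  C: 4
  H: 10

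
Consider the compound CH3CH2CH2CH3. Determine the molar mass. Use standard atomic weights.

58.12 g/mol

Atom tally by fragment:
  CH3 → C:1 H:3
  CH2 → C:1 H:2
  CH2 → C:1 H:2
  CH3 → C:1 H:3
Element totals:
  C: 4
  H: 10
Molecular formula: C4H10.
  M = 4(12.011) + 10(1.008)
    = 48.044 + 10.080 = 58.124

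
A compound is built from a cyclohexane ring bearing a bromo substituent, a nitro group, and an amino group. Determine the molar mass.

223.07 g/mol

Atom tally by fragment:
  cyclohexane ring core → C:6 H:12
  (− 3 ring H displaced by substituents)
  + Br → Br:1
  + NO2 → N:1 O:2
  + NH2 → N:1 H:2
Element totals:
  C: 6
  H: 11
  Br: 1
  N: 2
  O: 2
Molecular formula: C6H11BrN2O2.
  M = 6(12.011) + 11(1.008) + 79.904 + 2(14.007) + 2(15.999)
    = 72.066 + 11.088 + 79.904 + 28.014 + 31.998 = 223.070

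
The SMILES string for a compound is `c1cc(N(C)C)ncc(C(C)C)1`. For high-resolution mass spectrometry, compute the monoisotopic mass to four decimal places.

Atom tally by fragment:
  pyridine ring core → C:5 H:5 N:1
  (− 2 ring H displaced by substituents)
  + N(CH3)2 → N:1 C:2 H:6
  + CH(CH3)2 → C:3 H:7
Element totals:
  C: 10
  H: 16
  N: 2
Molecular formula: C10H16N2.
  M = 10(12.0) + 16(1.007825) + 2(14.003074)
    = 120.000000 + 16.125200 + 28.006148 = 164.131348

164.1313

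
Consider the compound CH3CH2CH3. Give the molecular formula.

C3H8

Atom tally by fragment:
  CH3 → C:1 H:3
  CH2 → C:1 H:2
  CH3 → C:1 H:3
Element totals:
  C: 3
  H: 8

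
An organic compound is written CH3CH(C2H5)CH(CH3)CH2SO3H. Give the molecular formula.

C7H16O3S

Atom tally by fragment:
  CH3 → C:1 H:3
  CH(C2H5) → C:3 H:6
  CH(CH3) → C:2 H:4
  CH2SO3H → C:1 H:3 S:1 O:3
Element totals:
  C: 7
  H: 16
  O: 3
  S: 1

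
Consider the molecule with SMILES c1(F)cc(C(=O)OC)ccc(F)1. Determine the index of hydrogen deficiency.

Atom tally by fragment:
  benzene ring core → C:6 H:6
  (− 3 ring H displaced by substituents)
  + F → F:1
  + COOCH3 → C:2 H:3 O:2
  + F → F:1
Element totals:
  C: 8
  H: 6
  F: 2
  O: 2
Molecular formula: C8H6F2O2.
DoU = (2C + 2 + N − H − X) / 2 = (2·8 + 2 + 0 − 6 − 2) / 2 = 5.

5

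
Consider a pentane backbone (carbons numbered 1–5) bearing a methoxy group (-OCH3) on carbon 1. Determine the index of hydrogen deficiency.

Atom tally by fragment:
  CH3OCH2 → C:2 H:5 O:1
  CH2 → C:1 H:2
  CH2 → C:1 H:2
  CH2 → C:1 H:2
  CH3 → C:1 H:3
Element totals:
  C: 6
  H: 14
  O: 1
Molecular formula: C6H14O.
DoU = (2C + 2 + N − H − X) / 2 = (2·6 + 2 + 0 − 14 − 0) / 2 = 0.

0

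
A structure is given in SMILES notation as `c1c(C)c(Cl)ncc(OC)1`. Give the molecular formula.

Atom tally by fragment:
  pyridine ring core → C:5 H:5 N:1
  (− 3 ring H displaced by substituents)
  + CH3 → C:1 H:3
  + Cl → Cl:1
  + OCH3 → C:1 H:3 O:1
Element totals:
  C: 7
  H: 8
  Cl: 1
  N: 1
  O: 1

C7H8ClNO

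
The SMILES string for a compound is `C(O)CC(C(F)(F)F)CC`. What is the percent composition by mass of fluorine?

Atom tally by fragment:
  HOCH2 → C:1 H:3 O:1
  CH2 → C:1 H:2
  CH(CF3) → C:2 H:1 F:3
  CH2 → C:1 H:2
  CH3 → C:1 H:3
Element totals:
  C: 6
  H: 11
  F: 3
  O: 1
Molecular formula: C6H11F3O.
Molar mass = 156.147 g/mol.
Mass from F: 3 × 18.998 = 56.994 g/mol.
%F = 56.994 / 156.147 × 100 = 36.50%.

36.50%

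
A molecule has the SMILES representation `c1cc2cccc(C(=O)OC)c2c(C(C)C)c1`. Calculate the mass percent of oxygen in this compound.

14.02%

Atom tally by fragment:
  naphthalene ring system core → C:10 H:8
  (− 2 ring H displaced by substituents)
  + COOCH3 → C:2 H:3 O:2
  + CH(CH3)2 → C:3 H:7
Element totals:
  C: 15
  H: 16
  O: 2
Molecular formula: C15H16O2.
Molar mass = 228.291 g/mol.
Mass from O: 2 × 15.999 = 31.998 g/mol.
%O = 31.998 / 228.291 × 100 = 14.02%.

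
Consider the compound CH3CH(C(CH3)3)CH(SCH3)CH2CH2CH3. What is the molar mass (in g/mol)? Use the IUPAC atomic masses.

188.37 g/mol

Element totals:
  C: 11
  H: 24
  S: 1
Molecular formula: C11H24S.
  M = 11(12.011) + 24(1.008) + 32.06
    = 132.121 + 24.192 + 32.060 = 188.373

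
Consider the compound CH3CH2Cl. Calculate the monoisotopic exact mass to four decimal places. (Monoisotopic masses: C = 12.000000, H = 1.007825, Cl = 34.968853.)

Atom tally by fragment:
  CH3 → C:1 H:3
  CH2Cl → C:1 H:2 Cl:1
Element totals:
  C: 2
  H: 5
  Cl: 1
Molecular formula: C2H5Cl.
  M = 2(12.0) + 5(1.007825) + 34.968853
    = 24.000000 + 5.039125 + 34.968853 = 64.007978

64.0080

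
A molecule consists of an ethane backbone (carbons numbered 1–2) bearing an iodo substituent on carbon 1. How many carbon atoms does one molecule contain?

2

Atom tally by fragment:
  ICH2 → C:1 H:2 I:1
  CH3 → C:1 H:3
Element totals:
  C: 2
  H: 5
  I: 1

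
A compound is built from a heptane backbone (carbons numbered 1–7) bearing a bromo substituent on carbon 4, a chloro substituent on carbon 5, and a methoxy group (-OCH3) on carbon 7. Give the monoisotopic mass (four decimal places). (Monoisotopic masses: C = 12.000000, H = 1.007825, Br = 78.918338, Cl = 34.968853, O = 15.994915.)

Atom tally by fragment:
  CH3 → C:1 H:3
  CH2 → C:1 H:2
  CH2 → C:1 H:2
  CH(Br) → C:1 H:1 Br:1
  CH(Cl) → C:1 H:1 Cl:1
  CH2 → C:1 H:2
  CH2OCH3 → C:2 H:5 O:1
Element totals:
  C: 8
  H: 16
  Br: 1
  Cl: 1
  O: 1
Molecular formula: C8H16BrClO.
  M = 8(12.0) + 16(1.007825) + 78.918338 + 34.968853 + 15.994915
    = 96.000000 + 16.125200 + 78.918338 + 34.968853 + 15.994915 = 242.007306

242.0073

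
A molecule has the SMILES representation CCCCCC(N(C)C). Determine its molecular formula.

C8H19N

Atom tally by fragment:
  CH3 → C:1 H:3
  CH2 → C:1 H:2
  CH2 → C:1 H:2
  CH2 → C:1 H:2
  CH2 → C:1 H:2
  CH2N(CH3)2 → C:3 H:8 N:1
Element totals:
  C: 8
  H: 19
  N: 1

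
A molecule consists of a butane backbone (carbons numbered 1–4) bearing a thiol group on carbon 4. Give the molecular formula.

Atom tally by fragment:
  CH3 → C:1 H:3
  CH2 → C:1 H:2
  CH2 → C:1 H:2
  CH2SH → C:1 H:3 S:1
Element totals:
  C: 4
  H: 10
  S: 1

C4H10S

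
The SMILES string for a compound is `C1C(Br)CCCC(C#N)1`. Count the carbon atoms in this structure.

Atom tally by fragment:
  cyclohexane ring core → C:6 H:12
  (− 2 ring H displaced by substituents)
  + Br → Br:1
  + CN → C:1 N:1
Element totals:
  C: 7
  H: 10
  Br: 1
  N: 1

7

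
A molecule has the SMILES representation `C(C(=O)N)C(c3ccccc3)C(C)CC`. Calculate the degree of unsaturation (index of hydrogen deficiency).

5

Atom tally by fragment:
  H2NOCCH2 → C:2 H:4 O:1 N:1
  CH(C6H5) → C:7 H:6
  CH(CH3) → C:2 H:4
  CH2 → C:1 H:2
  CH3 → C:1 H:3
Element totals:
  C: 13
  H: 19
  N: 1
  O: 1
Molecular formula: C13H19NO.
DoU = (2C + 2 + N − H − X) / 2 = (2·13 + 2 + 1 − 19 − 0) / 2 = 5.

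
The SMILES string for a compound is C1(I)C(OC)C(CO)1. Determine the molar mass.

Atom tally by fragment:
  cyclopropane ring core → C:3 H:6
  (− 3 ring H displaced by substituents)
  + I → I:1
  + OCH3 → C:1 H:3 O:1
  + CH2OH → C:1 H:3 O:1
Element totals:
  C: 5
  H: 9
  I: 1
  O: 2
Molecular formula: C5H9IO2.
  M = 5(12.011) + 9(1.008) + 126.904 + 2(15.999)
    = 60.055 + 9.072 + 126.904 + 31.998 = 228.029

228.03 g/mol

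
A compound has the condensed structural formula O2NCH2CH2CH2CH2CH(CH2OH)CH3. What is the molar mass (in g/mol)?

161.20 g/mol

Element totals:
  C: 7
  H: 15
  N: 1
  O: 3
Molecular formula: C7H15NO3.
  M = 7(12.011) + 15(1.008) + 14.007 + 3(15.999)
    = 84.077 + 15.120 + 14.007 + 47.997 = 161.201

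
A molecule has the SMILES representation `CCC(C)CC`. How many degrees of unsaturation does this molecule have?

Atom tally by fragment:
  CH3 → C:1 H:3
  CH2 → C:1 H:2
  CH(CH3) → C:2 H:4
  CH2 → C:1 H:2
  CH3 → C:1 H:3
Element totals:
  C: 6
  H: 14
Molecular formula: C6H14.
DoU = (2C + 2 + N − H − X) / 2 = (2·6 + 2 + 0 − 14 − 0) / 2 = 0.

0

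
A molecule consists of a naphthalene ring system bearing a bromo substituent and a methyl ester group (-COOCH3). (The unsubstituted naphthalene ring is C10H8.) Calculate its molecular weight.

265.11 g/mol

Atom tally by fragment:
  naphthalene ring system core → C:10 H:8
  (− 2 ring H displaced by substituents)
  + Br → Br:1
  + COOCH3 → C:2 H:3 O:2
Element totals:
  C: 12
  H: 9
  Br: 1
  O: 2
Molecular formula: C12H9BrO2.
  M = 12(12.011) + 9(1.008) + 79.904 + 2(15.999)
    = 144.132 + 9.072 + 79.904 + 31.998 = 265.106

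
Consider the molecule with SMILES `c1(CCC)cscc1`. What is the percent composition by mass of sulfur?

Atom tally by fragment:
  thiophene ring core → C:4 H:4 S:1
  (− 1 ring H displaced by substituents)
  + CH2CH2CH3 → C:3 H:7
Element totals:
  C: 7
  H: 10
  S: 1
Molecular formula: C7H10S.
Molar mass = 126.217 g/mol.
Mass from S: 1 × 32.06 = 32.060 g/mol.
%S = 32.060 / 126.217 × 100 = 25.40%.

25.40%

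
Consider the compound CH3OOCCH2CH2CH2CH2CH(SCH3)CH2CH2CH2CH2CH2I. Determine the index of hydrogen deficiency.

1

Atom tally by fragment:
  CH3OOCCH2 → C:3 H:5 O:2
  CH2 → C:1 H:2
  CH2 → C:1 H:2
  CH2 → C:1 H:2
  CH(SCH3) → C:2 H:4 S:1
  CH2 → C:1 H:2
  CH2 → C:1 H:2
  CH2 → C:1 H:2
  CH2 → C:1 H:2
  CH2I → C:1 H:2 I:1
Element totals:
  C: 13
  H: 25
  I: 1
  O: 2
  S: 1
Molecular formula: C13H25IO2S.
DoU = (2C + 2 + N − H − X) / 2 = (2·13 + 2 + 0 − 25 − 1) / 2 = 1.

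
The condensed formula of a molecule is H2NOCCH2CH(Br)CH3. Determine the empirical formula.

Atom tally by fragment:
  H2NOCCH2 → C:2 H:4 O:1 N:1
  CH(Br) → C:1 H:1 Br:1
  CH3 → C:1 H:3
Element totals:
  C: 4
  H: 8
  Br: 1
  N: 1
  O: 1
Molecular formula: C4H8BrNO.
gcd of subscripts (1, 4, 8, 1, 1) = 1, so the empirical formula equals the molecular formula.

C4H8BrNO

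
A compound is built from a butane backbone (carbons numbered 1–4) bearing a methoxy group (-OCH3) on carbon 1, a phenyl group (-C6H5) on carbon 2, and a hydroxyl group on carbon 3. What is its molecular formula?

Atom tally by fragment:
  CH3OCH2 → C:2 H:5 O:1
  CH(C6H5) → C:7 H:6
  CH(OH) → C:1 H:2 O:1
  CH3 → C:1 H:3
Element totals:
  C: 11
  H: 16
  O: 2

C11H16O2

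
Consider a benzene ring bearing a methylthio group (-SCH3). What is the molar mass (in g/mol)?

Atom tally by fragment:
  benzene ring core → C:6 H:6
  (− 1 ring H displaced by substituents)
  + SCH3 → C:1 H:3 S:1
Element totals:
  C: 7
  H: 8
  S: 1
Molecular formula: C7H8S.
  M = 7(12.011) + 8(1.008) + 32.06
    = 84.077 + 8.064 + 32.060 = 124.201

124.20 g/mol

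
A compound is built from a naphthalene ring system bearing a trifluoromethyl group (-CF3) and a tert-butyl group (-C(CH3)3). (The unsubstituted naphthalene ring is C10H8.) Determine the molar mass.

Atom tally by fragment:
  naphthalene ring system core → C:10 H:8
  (− 2 ring H displaced by substituents)
  + CF3 → C:1 F:3
  + C(CH3)3 → C:4 H:9
Element totals:
  C: 15
  H: 15
  F: 3
Molecular formula: C15H15F3.
  M = 15(12.011) + 15(1.008) + 3(18.998)
    = 180.165 + 15.120 + 56.994 = 252.279

252.28 g/mol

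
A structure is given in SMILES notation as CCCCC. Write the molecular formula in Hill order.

Atom tally by fragment:
  CH3 → C:1 H:3
  CH2 → C:1 H:2
  CH2 → C:1 H:2
  CH2 → C:1 H:2
  CH3 → C:1 H:3
Element totals:
  C: 5
  H: 12

C5H12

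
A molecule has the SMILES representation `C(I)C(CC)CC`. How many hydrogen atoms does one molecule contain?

13

Atom tally by fragment:
  ICH2 → C:1 H:2 I:1
  CH(C2H5) → C:3 H:6
  CH2 → C:1 H:2
  CH3 → C:1 H:3
Element totals:
  C: 6
  H: 13
  I: 1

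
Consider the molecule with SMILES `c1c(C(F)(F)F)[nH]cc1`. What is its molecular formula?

C5H4F3N

Atom tally by fragment:
  pyrrole ring core → C:4 H:5 N:1
  (− 1 ring H displaced by substituents)
  + CF3 → C:1 F:3
Element totals:
  C: 5
  H: 4
  F: 3
  N: 1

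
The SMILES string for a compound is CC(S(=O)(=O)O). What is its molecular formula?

Atom tally by fragment:
  CH3 → C:1 H:3
  CH2SO3H → C:1 H:3 S:1 O:3
Element totals:
  C: 2
  H: 6
  O: 3
  S: 1

C2H6O3S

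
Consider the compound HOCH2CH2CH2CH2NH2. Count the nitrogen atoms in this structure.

1

Element totals:
  C: 4
  H: 11
  N: 1
  O: 1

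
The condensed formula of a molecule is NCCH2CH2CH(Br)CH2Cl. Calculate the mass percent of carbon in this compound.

30.57%

Atom tally by fragment:
  NCCH2 → C:2 H:2 N:1
  CH2 → C:1 H:2
  CH(Br) → C:1 H:1 Br:1
  CH2Cl → C:1 H:2 Cl:1
Element totals:
  C: 5
  H: 7
  Br: 1
  Cl: 1
  N: 1
Molecular formula: C5H7BrClN.
Molar mass = 196.472 g/mol.
Mass from C: 5 × 12.011 = 60.055 g/mol.
%C = 60.055 / 196.472 × 100 = 30.57%.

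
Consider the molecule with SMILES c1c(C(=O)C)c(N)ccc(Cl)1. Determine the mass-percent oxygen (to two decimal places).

Atom tally by fragment:
  benzene ring core → C:6 H:6
  (− 3 ring H displaced by substituents)
  + COCH3 → C:2 H:3 O:1
  + NH2 → N:1 H:2
  + Cl → Cl:1
Element totals:
  C: 8
  H: 8
  Cl: 1
  N: 1
  O: 1
Molecular formula: C8H8ClNO.
Molar mass = 169.608 g/mol.
Mass from O: 1 × 15.999 = 15.999 g/mol.
%O = 15.999 / 169.608 × 100 = 9.43%.

9.43%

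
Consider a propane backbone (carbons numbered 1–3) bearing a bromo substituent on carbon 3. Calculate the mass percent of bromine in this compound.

64.97%

Atom tally by fragment:
  CH3 → C:1 H:3
  CH2 → C:1 H:2
  CH2Br → C:1 H:2 Br:1
Element totals:
  C: 3
  H: 7
  Br: 1
Molecular formula: C3H7Br.
Molar mass = 122.993 g/mol.
Mass from Br: 1 × 79.904 = 79.904 g/mol.
%Br = 79.904 / 122.993 × 100 = 64.97%.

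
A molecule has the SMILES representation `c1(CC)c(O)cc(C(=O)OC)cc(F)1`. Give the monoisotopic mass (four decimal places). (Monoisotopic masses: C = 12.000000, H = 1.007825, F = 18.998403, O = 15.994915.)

198.0692

Atom tally by fragment:
  benzene ring core → C:6 H:6
  (− 4 ring H displaced by substituents)
  + C2H5 → C:2 H:5
  + OH → O:1 H:1
  + COOCH3 → C:2 H:3 O:2
  + F → F:1
Element totals:
  C: 10
  H: 11
  F: 1
  O: 3
Molecular formula: C10H11FO3.
  M = 10(12.0) + 11(1.007825) + 18.998403 + 3(15.994915)
    = 120.000000 + 11.086075 + 18.998403 + 47.984745 = 198.069223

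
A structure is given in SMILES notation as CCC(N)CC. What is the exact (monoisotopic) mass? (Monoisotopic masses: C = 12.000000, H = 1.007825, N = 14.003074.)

Atom tally by fragment:
  CH3 → C:1 H:3
  CH2 → C:1 H:2
  CH(NH2) → C:1 H:3 N:1
  CH2 → C:1 H:2
  CH3 → C:1 H:3
Element totals:
  C: 5
  H: 13
  N: 1
Molecular formula: C5H13N.
  M = 5(12.0) + 13(1.007825) + 14.003074
    = 60.000000 + 13.101725 + 14.003074 = 87.104799

87.1048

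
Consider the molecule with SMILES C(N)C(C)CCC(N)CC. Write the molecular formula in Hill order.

Atom tally by fragment:
  H2NCH2 → C:1 H:4 N:1
  CH(CH3) → C:2 H:4
  CH2 → C:1 H:2
  CH2 → C:1 H:2
  CH(NH2) → C:1 H:3 N:1
  CH2 → C:1 H:2
  CH3 → C:1 H:3
Element totals:
  C: 8
  H: 20
  N: 2

C8H20N2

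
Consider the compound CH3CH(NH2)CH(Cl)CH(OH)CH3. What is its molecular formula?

Atom tally by fragment:
  CH3 → C:1 H:3
  CH(NH2) → C:1 H:3 N:1
  CH(Cl) → C:1 H:1 Cl:1
  CH(OH) → C:1 H:2 O:1
  CH3 → C:1 H:3
Element totals:
  C: 5
  H: 12
  Cl: 1
  N: 1
  O: 1

C5H12ClNO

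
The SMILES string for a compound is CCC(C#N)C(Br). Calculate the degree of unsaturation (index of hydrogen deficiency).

2

Atom tally by fragment:
  CH3 → C:1 H:3
  CH2 → C:1 H:2
  CH(CN) → C:2 H:1 N:1
  CH2Br → C:1 H:2 Br:1
Element totals:
  C: 5
  H: 8
  Br: 1
  N: 1
Molecular formula: C5H8BrN.
DoU = (2C + 2 + N − H − X) / 2 = (2·5 + 2 + 1 − 8 − 1) / 2 = 2.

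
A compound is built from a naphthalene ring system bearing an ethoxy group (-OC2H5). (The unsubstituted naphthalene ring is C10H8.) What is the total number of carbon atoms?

Atom tally by fragment:
  naphthalene ring system core → C:10 H:8
  (− 1 ring H displaced by substituents)
  + OC2H5 → C:2 H:5 O:1
Element totals:
  C: 12
  H: 12
  O: 1

12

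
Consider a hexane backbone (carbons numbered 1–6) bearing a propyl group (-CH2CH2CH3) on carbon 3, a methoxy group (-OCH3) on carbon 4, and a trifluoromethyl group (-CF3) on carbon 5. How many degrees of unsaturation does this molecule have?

0

Atom tally by fragment:
  CH3 → C:1 H:3
  CH2 → C:1 H:2
  CH(CH2CH2CH3) → C:4 H:8
  CH(OCH3) → C:2 H:4 O:1
  CH(CF3) → C:2 H:1 F:3
  CH3 → C:1 H:3
Element totals:
  C: 11
  H: 21
  F: 3
  O: 1
Molecular formula: C11H21F3O.
DoU = (2C + 2 + N − H − X) / 2 = (2·11 + 2 + 0 − 21 − 3) / 2 = 0.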